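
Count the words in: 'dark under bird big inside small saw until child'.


Counting words by splitting on spaces:
  Word 1: 'dark'
  Word 2: 'under'
  Word 3: 'bird'
  Word 4: 'big'
  Word 5: 'inside'
  Word 6: 'small'
  Word 7: 'saw'
  Word 8: 'until'
  Word 9: 'child'
Total words: 9

9


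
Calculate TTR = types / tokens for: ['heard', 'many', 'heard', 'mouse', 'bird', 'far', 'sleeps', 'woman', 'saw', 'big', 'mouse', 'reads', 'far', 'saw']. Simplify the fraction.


Tokens: 14
Unique types: ('big', 'bird', 'far', 'heard', 'many', 'mouse', 'reads', 'saw', 'sleeps', 'woman') = 10
TTR = 10/14
Simplify: divide both by 2 -> 5/7
TTR = 5/7

5/7


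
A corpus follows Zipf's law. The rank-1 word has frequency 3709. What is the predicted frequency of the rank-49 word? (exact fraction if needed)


Zipf's law: freq(rank) = f1 / rank
f1 = 3709, rank = 49
freq = 3709 / 49
GCD(3709, 49) = 1
Simplified: 3709/49

3709/49


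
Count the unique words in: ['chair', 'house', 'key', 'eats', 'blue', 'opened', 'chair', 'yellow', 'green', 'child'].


Listing all tokens and tracking unique types:
  Token 1: 'chair' -> NEW (unique so far: 1)
  Token 2: 'house' -> NEW (unique so far: 2)
  Token 3: 'key' -> NEW (unique so far: 3)
  Token 4: 'eats' -> NEW (unique so far: 4)
  Token 5: 'blue' -> NEW (unique so far: 5)
  Token 6: 'opened' -> NEW (unique so far: 6)
  Token 7: 'chair' -> duplicate (unique so far: 6)
  Token 8: 'yellow' -> NEW (unique so far: 7)
  Token 9: 'green' -> NEW (unique so far: 8)
  Token 10: 'child' -> NEW (unique so far: 9)
Unique types: ('blue', 'chair', 'child', 'eats', 'green', 'house', 'key', 'opened', 'yellow')
Vocabulary size: 9

9


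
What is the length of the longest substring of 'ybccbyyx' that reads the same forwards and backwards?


Scanning 'ybccbyyx' for palindromic substrings.
Substring at positions 0-5: 'ybccby'.
Check: reverse('ybccby') = 'ybccby' -> palindrome confirmed.
Neighbouring characters ('-' / 'y') break symmetry, so it cannot extend further.
No longer palindromic substring exists; longest length = 6

6


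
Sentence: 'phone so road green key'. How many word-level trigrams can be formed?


Word trigrams from [5] words:
  Trigram 1: (phone so road)
  Trigram 2: (so road green)
  Trigram 3: (road green key)
Total word trigrams: 5 - 2 = 3

3


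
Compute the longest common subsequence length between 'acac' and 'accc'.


DP table for LCS of 'acac' and 'accc':
       a  c  c  c
    0  0  0  0  0
  a 0  1  1  1  1
  c 0  1  2  2  2
  a 0  1  2  2  2
  c 0  1  2  3  3
LCS: 'acc'
LCS length = 3

3


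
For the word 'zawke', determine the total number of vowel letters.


Scanning each character of 'zawke':
  Position 1: 'z' -> consonant (running count: 0)
  Position 2: 'a' -> vowel (running count: 1)
  Position 3: 'w' -> consonant (running count: 1)
  Position 4: 'k' -> consonant (running count: 1)
  Position 5: 'e' -> vowel (running count: 2)
Total vowels: 2

2


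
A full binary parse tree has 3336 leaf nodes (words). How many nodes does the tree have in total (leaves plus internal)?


Leaf nodes (terminals): 3336
Internal nodes = n - 1 = 3336 - 1 = 3335
Total = leaves + internal = 3336 + 3335 = 6671

6671


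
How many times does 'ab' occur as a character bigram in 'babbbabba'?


Scanning 'babbbabba' for bigram 'ab':
  Position 0: 'ba' -> no
  Position 1: 'ab' -> MATCH
  Position 2: 'bb' -> no
  Position 3: 'bb' -> no
  Position 4: 'ba' -> no
  Position 5: 'ab' -> MATCH
  Position 6: 'bb' -> no
  Position 7: 'ba' -> no
Total matches: 2

2


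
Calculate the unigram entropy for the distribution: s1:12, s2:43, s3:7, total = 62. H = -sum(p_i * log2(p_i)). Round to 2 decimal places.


Computing entropy H = -sum(p_i * log2(p_i)):
  s1: p = 12/62 = 0.1935, -p*log2(p) = 0.4586
  s2: p = 43/62 = 0.6935, -p*log2(p) = 0.3661
  s3: p = 7/62 = 0.1129, -p*log2(p) = 0.3553
H = sum of terms = 1.1800
Rounded to 2 decimals: 1.18

1.18


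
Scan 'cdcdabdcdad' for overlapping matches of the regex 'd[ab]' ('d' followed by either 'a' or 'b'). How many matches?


Pattern: d[ab] means 'd' followed by either 'a' or 'b'.
Scanning 'cdcdabdcdad' position-by-position:
  Pos 0: window 'cd' -> no
  Pos 1: window 'dc' -> no
  Pos 2: window 'cd' -> no
  Pos 3: window 'da' -> MATCH
  Pos 4: window 'ab' -> no
  Pos 5: window 'bd' -> no
  Pos 6: window 'dc' -> no
  Pos 7: window 'cd' -> no
  Pos 8: window 'da' -> MATCH
  Pos 9: window 'ad' -> no
  Pos 10: window 'd' -> no
Total matches: 2

2


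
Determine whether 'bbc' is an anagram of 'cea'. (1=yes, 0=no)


Sort characters of 'bbc': 'bbc'
Sort characters of 'cea': 'ace'
Sorted forms differ -> they are NOT anagrams
Result: 0

0


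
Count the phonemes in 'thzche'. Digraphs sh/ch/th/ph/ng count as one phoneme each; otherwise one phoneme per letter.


Parsing 'thzche' greedily, digraphs first:
  'th' -> digraph (1 consonant phoneme) (phonemes so far: 1)
  'z' -> consonant phoneme (phonemes so far: 2)
  'ch' -> digraph (1 consonant phoneme) (phonemes so far: 3)
  'e' -> vowel phoneme (phonemes so far: 4)
Total phonemes: 4

4


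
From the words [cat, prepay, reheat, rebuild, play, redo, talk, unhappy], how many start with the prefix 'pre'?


Checking each word for prefix 'pre':
  'cat' -> no (count: 0)
  'prepay' -> YES, starts with 'pre' (count: 1)
  'reheat' -> no (count: 1)
  'rebuild' -> no (count: 1)
  'play' -> no (count: 1)
  'redo' -> no (count: 1)
  'talk' -> no (count: 1)
  'unhappy' -> no (count: 1)
Total with prefix 'pre': 1

1


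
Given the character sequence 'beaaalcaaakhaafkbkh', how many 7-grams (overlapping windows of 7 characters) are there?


String 'beaaalcaaakhaafkbkh' has length L = 19.
Number of overlapping n-grams = L - n + 1
Substituting: 19 - 7 + 1 = 13

13


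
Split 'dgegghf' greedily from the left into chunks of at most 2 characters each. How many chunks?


'dgegghf' has 7 characters.
Chunking with max size 2:
  Chunk 1: 'dg' (positions 0-1)
  Chunk 2: 'eg' (positions 2-3)
  Chunk 3: 'gh' (positions 4-5)
  Chunk 4: 'f' (positions 6-6)
Total chunks: ceil(7 / 2) = 4

4


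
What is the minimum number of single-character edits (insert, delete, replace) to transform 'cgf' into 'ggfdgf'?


Building DP table for s1='cgf' (len 3) and s2='ggfdgf' (len 6):
       g  g  f  d  g  f
    0  1  2  3  4  5  6
  c 1  1  2  3  4  5  6
  g 2  1  1  2  3  4  5
  f 3  2  2  1  2  3  4
Edit distance = dp[3][6] = 4

4


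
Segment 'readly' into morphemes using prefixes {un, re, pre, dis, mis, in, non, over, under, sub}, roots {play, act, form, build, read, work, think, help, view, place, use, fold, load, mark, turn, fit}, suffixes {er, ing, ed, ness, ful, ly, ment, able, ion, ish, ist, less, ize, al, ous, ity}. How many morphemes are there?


Segmenting 'readly' against the inventory:
  'read' -> root (morpheme 1)
  'ly' -> suffix (morpheme 2)
Total morphemes: 2

2


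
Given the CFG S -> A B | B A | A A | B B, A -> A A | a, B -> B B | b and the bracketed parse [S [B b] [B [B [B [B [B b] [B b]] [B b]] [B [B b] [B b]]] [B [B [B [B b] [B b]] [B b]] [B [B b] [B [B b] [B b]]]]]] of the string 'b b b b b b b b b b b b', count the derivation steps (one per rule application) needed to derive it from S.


Every bracketed nonterminal node [X ...] in the tree is produced by exactly one rule application.
Reading the tree off as a leftmost derivation:
  Step 1: S  =>  B B   (applied S -> B B)
  Step 2: B B  =>  b B   (applied B -> b)
  Step 3: b B  =>  b B B   (applied B -> B B)
  Step 4: b B B  =>  b B B B   (applied B -> B B)
  Step 5: b B B B  =>  b B B B B   (applied B -> B B)
  Step 6: b B B B B  =>  b B B B B B   (applied B -> B B)
  Step 7: b B B B B B  =>  b b B B B B   (applied B -> b)
  Step 8: b b B B B B  =>  b b b B B B   (applied B -> b)
  Step 9: b b b B B B  =>  b b b b B B   (applied B -> b)
  Step 10: b b b b B B  =>  b b b b B B B   (applied B -> B B)
  Step 11: b b b b B B B  =>  b b b b b B B   (applied B -> b)
  Step 12: b b b b b B B  =>  b b b b b b B   (applied B -> b)
  Step 13: b b b b b b B  =>  b b b b b b B B   (applied B -> B B)
  Step 14: b b b b b b B B  =>  b b b b b b B B B   (applied B -> B B)
  Step 15: b b b b b b B B B  =>  b b b b b b B B B B   (applied B -> B B)
  Step 16: b b b b b b B B B B  =>  b b b b b b b B B B   (applied B -> b)
  Step 17: b b b b b b b B B B  =>  b b b b b b b b B B   (applied B -> b)
  Step 18: b b b b b b b b B B  =>  b b b b b b b b b B   (applied B -> b)
  Step 19: b b b b b b b b b B  =>  b b b b b b b b b B B   (applied B -> B B)
  Step 20: b b b b b b b b b B B  =>  b b b b b b b b b b B   (applied B -> b)
  Step 21: b b b b b b b b b b B  =>  b b b b b b b b b b B B   (applied B -> B B)
  Step 22: b b b b b b b b b b B B  =>  b b b b b b b b b b b B   (applied B -> b)
  Step 23: b b b b b b b b b b b B  =>  b b b b b b b b b b b b   (applied B -> b)
Final yield: b b b b b b b b b b b b
Total rewrite steps: 23

23


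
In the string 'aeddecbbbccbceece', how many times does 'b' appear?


Scanning 'aeddecbbbccbceece' for 'b':
  Position 6: 'b' -> MATCH (count: 1)
  Position 7: 'b' -> MATCH (count: 2)
  Position 8: 'b' -> MATCH (count: 3)
  Position 11: 'b' -> MATCH (count: 4)
Total occurrences of 'b': 4

4


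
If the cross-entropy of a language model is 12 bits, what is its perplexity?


Perplexity formula: PP = 2^H
H = 12
PP = 2^12
PP = 2^12 = 4096

4096


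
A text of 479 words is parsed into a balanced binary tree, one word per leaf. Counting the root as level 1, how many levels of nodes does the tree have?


In a balanced binary tree with n leaves the deepest leaf is ceil(log2(n)) edges below the root,
so counting node levels inclusive of root and leaves gives ceil(log2(n)) + 1 levels.
log2(479) = 8.9039
ceil(8.9039) = 9
levels = 9 + 1 = 10

10


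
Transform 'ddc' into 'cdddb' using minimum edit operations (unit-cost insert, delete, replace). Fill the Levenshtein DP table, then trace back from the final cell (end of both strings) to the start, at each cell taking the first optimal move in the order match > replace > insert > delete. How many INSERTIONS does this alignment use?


Edit distance = 3. Backtracking from cell (3, 5) with preference match > replace > insert > delete,
then listing the resulting alignment 'ddc' -> 'cdddb' left to right:
  Step 1: insert 'c' [insertion #1]
  Step 2: insert 'd' [insertion #2]
  Step 3: keep 'd'
  Step 4: keep 'd'
  Step 5: replace c->b
Total insertions: 2

2


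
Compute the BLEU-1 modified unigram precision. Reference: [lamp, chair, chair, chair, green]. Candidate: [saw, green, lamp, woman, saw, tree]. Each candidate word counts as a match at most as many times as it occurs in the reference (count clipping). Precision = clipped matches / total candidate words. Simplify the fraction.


Reference word counts: {'chair': 3, 'green': 1, 'lamp': 1}
Checking each candidate word (with clipping):
  'saw' -> not in reference -> no match (matches: 0)
  'green' -> in reference (ref count 1, used 1/1) -> match (matches: 1)
  'lamp' -> in reference (ref count 1, used 1/1) -> match (matches: 2)
  'woman' -> not in reference -> no match (matches: 2)
  'saw' -> not in reference -> no match (matches: 2)
  'tree' -> not in reference -> no match (matches: 2)
Clipped matches: 2, Candidate length: 6
Precision = 2/6 = 1/3

1/3


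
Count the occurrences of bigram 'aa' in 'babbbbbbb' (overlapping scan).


Scanning 'babbbbbbb' for bigram 'aa':
  Position 0: 'ba' -> no
  Position 1: 'ab' -> no
  Position 2: 'bb' -> no
  Position 3: 'bb' -> no
  Position 4: 'bb' -> no
  Position 5: 'bb' -> no
  Position 6: 'bb' -> no
  Position 7: 'bb' -> no
Total matches: 0

0


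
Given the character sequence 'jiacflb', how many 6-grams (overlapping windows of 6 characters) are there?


String 'jiacflb' has length L = 7.
Number of overlapping n-grams = L - n + 1
Substituting: 7 - 6 + 1 = 2

2


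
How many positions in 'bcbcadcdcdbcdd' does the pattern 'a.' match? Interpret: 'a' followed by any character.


Pattern: a. means 'a' followed by any character.
Scanning 'bcbcadcdcdbcdd' position-by-position:
  Pos 0: window 'bc' -> no
  Pos 1: window 'cb' -> no
  Pos 2: window 'bc' -> no
  Pos 3: window 'ca' -> no
  Pos 4: window 'ad' -> MATCH
  Pos 5: window 'dc' -> no
  Pos 6: window 'cd' -> no
  Pos 7: window 'dc' -> no
  Pos 8: window 'cd' -> no
  Pos 9: window 'db' -> no
  Pos 10: window 'bc' -> no
  Pos 11: window 'cd' -> no
  Pos 12: window 'dd' -> no
  Pos 13: window 'd' -> no
Total matches: 1

1


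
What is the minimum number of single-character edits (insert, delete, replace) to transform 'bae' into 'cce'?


Building DP table for s1='bae' (len 3) and s2='cce' (len 3):
       c  c  e
    0  1  2  3
  b 1  1  2  3
  a 2  2  2  3
  e 3  3  3  2
Edit distance = dp[3][3] = 2

2


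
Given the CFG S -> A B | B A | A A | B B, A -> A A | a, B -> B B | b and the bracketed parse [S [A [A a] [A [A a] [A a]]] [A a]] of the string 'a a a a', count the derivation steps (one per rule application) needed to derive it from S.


Every bracketed nonterminal node [X ...] in the tree is produced by exactly one rule application.
Reading the tree off as a leftmost derivation:
  Step 1: S  =>  A A   (applied S -> A A)
  Step 2: A A  =>  A A A   (applied A -> A A)
  Step 3: A A A  =>  a A A   (applied A -> a)
  Step 4: a A A  =>  a A A A   (applied A -> A A)
  Step 5: a A A A  =>  a a A A   (applied A -> a)
  Step 6: a a A A  =>  a a a A   (applied A -> a)
  Step 7: a a a A  =>  a a a a   (applied A -> a)
Final yield: a a a a
Total rewrite steps: 7

7


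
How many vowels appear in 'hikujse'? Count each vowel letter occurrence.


Scanning each character of 'hikujse':
  Position 1: 'h' -> consonant (running count: 0)
  Position 2: 'i' -> vowel (running count: 1)
  Position 3: 'k' -> consonant (running count: 1)
  Position 4: 'u' -> vowel (running count: 2)
  Position 5: 'j' -> consonant (running count: 2)
  Position 6: 's' -> consonant (running count: 2)
  Position 7: 'e' -> vowel (running count: 3)
Total vowels: 3

3


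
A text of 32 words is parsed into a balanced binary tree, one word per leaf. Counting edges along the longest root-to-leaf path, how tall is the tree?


In a balanced binary tree with n leaves the deepest leaf is ceil(log2(n)) edges below the root.
log2(32) = 5.0000
ceil(5.0000) = 5
height (edges) = 5

5


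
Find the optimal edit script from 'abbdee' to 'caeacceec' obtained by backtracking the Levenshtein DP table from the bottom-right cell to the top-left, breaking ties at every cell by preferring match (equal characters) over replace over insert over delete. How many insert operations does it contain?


Edit distance = 6. Backtracking from cell (6, 9) with preference match > replace > insert > delete,
then listing the resulting alignment 'abbdee' -> 'caeacceec' left to right:
  Step 1: insert 'c' [insertion #1]
  Step 2: keep 'a'
  Step 3: insert 'e' [insertion #2]
  Step 4: replace b->a
  Step 5: replace b->c
  Step 6: replace d->c
  Step 7: keep 'e'
  Step 8: keep 'e'
  Step 9: insert 'c' [insertion #3]
Total insertions: 3

3


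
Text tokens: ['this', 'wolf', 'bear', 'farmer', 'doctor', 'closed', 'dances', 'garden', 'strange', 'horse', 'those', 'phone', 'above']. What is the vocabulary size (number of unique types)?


Listing all tokens and tracking unique types:
  Token 1: 'this' -> NEW (unique so far: 1)
  Token 2: 'wolf' -> NEW (unique so far: 2)
  Token 3: 'bear' -> NEW (unique so far: 3)
  Token 4: 'farmer' -> NEW (unique so far: 4)
  Token 5: 'doctor' -> NEW (unique so far: 5)
  Token 6: 'closed' -> NEW (unique so far: 6)
  Token 7: 'dances' -> NEW (unique so far: 7)
  Token 8: 'garden' -> NEW (unique so far: 8)
  Token 9: 'strange' -> NEW (unique so far: 9)
  Token 10: 'horse' -> NEW (unique so far: 10)
  Token 11: 'those' -> NEW (unique so far: 11)
  Token 12: 'phone' -> NEW (unique so far: 12)
  Token 13: 'above' -> NEW (unique so far: 13)
Unique types: ('above', 'bear', 'closed', 'dances', 'doctor', 'farmer', 'garden', 'horse', 'phone', 'strange', 'this', 'those', 'wolf')
Vocabulary size: 13

13


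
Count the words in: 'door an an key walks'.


Counting words by splitting on spaces:
  Word 1: 'door'
  Word 2: 'an'
  Word 3: 'an'
  Word 4: 'key'
  Word 5: 'walks'
Total words: 5

5


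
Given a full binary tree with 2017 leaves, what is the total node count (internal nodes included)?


Leaf nodes (terminals): 2017
Internal nodes = n - 1 = 2017 - 1 = 2016
Total = leaves + internal = 2017 + 2016 = 4033

4033


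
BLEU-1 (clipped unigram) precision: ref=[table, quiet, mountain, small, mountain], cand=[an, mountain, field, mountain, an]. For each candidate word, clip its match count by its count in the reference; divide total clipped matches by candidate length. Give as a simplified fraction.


Reference word counts: {'mountain': 2, 'quiet': 1, 'small': 1, 'table': 1}
Checking each candidate word (with clipping):
  'an' -> not in reference -> no match (matches: 0)
  'mountain' -> in reference (ref count 2, used 1/2) -> match (matches: 1)
  'field' -> not in reference -> no match (matches: 1)
  'mountain' -> in reference (ref count 2, used 2/2) -> match (matches: 2)
  'an' -> not in reference -> no match (matches: 2)
Clipped matches: 2, Candidate length: 5
Precision = 2/5

2/5


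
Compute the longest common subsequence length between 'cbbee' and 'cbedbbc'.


DP table for LCS of 'cbbee' and 'cbedbbc':
       c  b  e  d  b  b  c
    0  0  0  0  0  0  0  0
  c 0  1  1  1  1  1  1  1
  b 0  1  2  2  2  2  2  2
  b 0  1  2  2  2  3  3  3
  e 0  1  2  3  3  3  3  3
  e 0  1  2  3  3  3  3  3
LCS: 'cbb'
LCS length = 3

3


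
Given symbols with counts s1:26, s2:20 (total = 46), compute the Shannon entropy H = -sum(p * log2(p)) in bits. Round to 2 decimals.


Computing entropy H = -sum(p_i * log2(p_i)):
  s1: p = 26/46 = 0.5652, -p*log2(p) = 0.4652
  s2: p = 20/46 = 0.4348, -p*log2(p) = 0.5224
H = sum of terms = 0.9876
Rounded to 2 decimals: 0.99

0.99


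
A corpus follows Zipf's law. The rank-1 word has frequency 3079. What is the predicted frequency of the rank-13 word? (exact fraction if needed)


Zipf's law: freq(rank) = f1 / rank
f1 = 3079, rank = 13
freq = 3079 / 13
GCD(3079, 13) = 1
Simplified: 3079/13

3079/13


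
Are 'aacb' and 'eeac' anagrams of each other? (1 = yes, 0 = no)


Sort characters of 'aacb': 'aabc'
Sort characters of 'eeac': 'acee'
Sorted forms differ -> they are NOT anagrams
Result: 0

0


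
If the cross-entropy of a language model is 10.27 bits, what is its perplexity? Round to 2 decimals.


Perplexity formula: PP = 2^H
H = 10.27
PP = 2^10.27
Decompose: 2^10.27 = 2^10 * 2^0.27
2^10 = 1024, 2^0.27 ~ 1.2058078
PP ~ 1024 * 1.2058078 = 1234.7471872
Rounded to 2 decimals: 1234.75

1234.75


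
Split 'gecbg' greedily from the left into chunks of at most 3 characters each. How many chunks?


'gecbg' has 5 characters.
Chunking with max size 3:
  Chunk 1: 'gec' (positions 0-2)
  Chunk 2: 'bg' (positions 3-4)
Total chunks: ceil(5 / 3) = 2

2


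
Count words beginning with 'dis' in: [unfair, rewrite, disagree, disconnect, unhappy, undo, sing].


Checking each word for prefix 'dis':
  'unfair' -> no (count: 0)
  'rewrite' -> no (count: 0)
  'disagree' -> YES, starts with 'dis' (count: 1)
  'disconnect' -> YES, starts with 'dis' (count: 2)
  'unhappy' -> no (count: 2)
  'undo' -> no (count: 2)
  'sing' -> no (count: 2)
Total with prefix 'dis': 2

2


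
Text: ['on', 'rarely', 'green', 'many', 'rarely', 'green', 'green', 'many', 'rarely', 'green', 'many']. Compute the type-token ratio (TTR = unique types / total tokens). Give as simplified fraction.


Tokens: 11
Unique types: ('green', 'many', 'on', 'rarely') = 4
TTR = 4/11
Already in lowest terms.

4/11


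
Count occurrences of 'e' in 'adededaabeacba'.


Scanning 'adededaabeacba' for 'e':
  Position 2: 'e' -> MATCH (count: 1)
  Position 4: 'e' -> MATCH (count: 2)
  Position 9: 'e' -> MATCH (count: 3)
Total occurrences of 'e': 3

3


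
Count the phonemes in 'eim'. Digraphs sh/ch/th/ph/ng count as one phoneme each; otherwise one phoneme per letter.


Parsing 'eim' greedily, digraphs first:
  'e' -> vowel phoneme (phonemes so far: 1)
  'i' -> vowel phoneme (phonemes so far: 2)
  'm' -> consonant phoneme (phonemes so far: 3)
Total phonemes: 3

3


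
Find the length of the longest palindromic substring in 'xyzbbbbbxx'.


Scanning 'xyzbbbbbxx' for palindromic substrings.
Substring at positions 3-7: 'bbbbb'.
Check: reverse('bbbbb') = 'bbbbb' -> palindrome confirmed.
Neighbouring characters ('z' / 'x') break symmetry, so it cannot extend further.
No longer palindromic substring exists; longest length = 5

5


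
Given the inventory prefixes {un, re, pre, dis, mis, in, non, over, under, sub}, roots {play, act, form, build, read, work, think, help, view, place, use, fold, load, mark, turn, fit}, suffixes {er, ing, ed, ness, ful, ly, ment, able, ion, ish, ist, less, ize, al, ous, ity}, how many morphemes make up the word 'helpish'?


Segmenting 'helpish' against the inventory:
  'help' -> root (morpheme 1)
  'ish' -> suffix (morpheme 2)
Total morphemes: 2

2


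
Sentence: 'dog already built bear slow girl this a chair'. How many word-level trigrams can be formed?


Word trigrams from [9] words:
  Trigram 1: (dog already built)
  Trigram 2: (already built bear)
  Trigram 3: (built bear slow)
  Trigram 4: (bear slow girl)
  Trigram 5: (slow girl this)
  Trigram 6: (girl this a)
  Trigram 7: (this a chair)
Total word trigrams: 9 - 2 = 7

7


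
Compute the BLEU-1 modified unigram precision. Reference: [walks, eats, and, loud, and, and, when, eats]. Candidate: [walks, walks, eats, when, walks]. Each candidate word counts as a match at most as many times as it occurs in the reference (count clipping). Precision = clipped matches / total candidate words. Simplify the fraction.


Reference word counts: {'and': 3, 'eats': 2, 'loud': 1, 'walks': 1, 'when': 1}
Checking each candidate word (with clipping):
  'walks' -> in reference (ref count 1, used 1/1) -> match (matches: 1)
  'walks' -> ref count 1 already used up (1/1) -> clipped, no match (matches: 1)
  'eats' -> in reference (ref count 2, used 1/2) -> match (matches: 2)
  'when' -> in reference (ref count 1, used 1/1) -> match (matches: 3)
  'walks' -> ref count 1 already used up (1/1) -> clipped, no match (matches: 3)
Clipped matches: 3, Candidate length: 5
Precision = 3/5

3/5


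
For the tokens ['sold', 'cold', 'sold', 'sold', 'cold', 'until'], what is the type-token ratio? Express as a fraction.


Tokens: 6
Unique types: ('cold', 'sold', 'until') = 3
TTR = 3/6
Simplify: divide both by 3 -> 1/2
TTR = 1/2

1/2


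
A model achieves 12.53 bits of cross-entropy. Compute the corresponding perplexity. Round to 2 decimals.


Perplexity formula: PP = 2^H
H = 12.53
PP = 2^12.53
Decompose: 2^12.53 = 2^12 * 2^0.53
2^12 = 4096, 2^0.53 ~ 1.4439292
PP ~ 4096 * 1.4439292 = 5914.3340032
Rounded to 2 decimals: 5914.33

5914.33


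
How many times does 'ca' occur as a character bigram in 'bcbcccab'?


Scanning 'bcbcccab' for bigram 'ca':
  Position 0: 'bc' -> no
  Position 1: 'cb' -> no
  Position 2: 'bc' -> no
  Position 3: 'cc' -> no
  Position 4: 'cc' -> no
  Position 5: 'ca' -> MATCH
  Position 6: 'ab' -> no
Total matches: 1

1


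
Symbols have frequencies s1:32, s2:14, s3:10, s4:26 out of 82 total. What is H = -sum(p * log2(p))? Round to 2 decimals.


Computing entropy H = -sum(p_i * log2(p_i)):
  s1: p = 32/82 = 0.3902, -p*log2(p) = 0.5298
  s2: p = 14/82 = 0.1707, -p*log2(p) = 0.4354
  s3: p = 10/82 = 0.1220, -p*log2(p) = 0.3702
  s4: p = 26/82 = 0.3171, -p*log2(p) = 0.5254
H = sum of terms = 1.8608
Rounded to 2 decimals: 1.86

1.86


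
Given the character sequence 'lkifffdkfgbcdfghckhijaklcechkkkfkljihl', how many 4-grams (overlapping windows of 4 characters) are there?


String 'lkifffdkfgbcdfghckhijaklcechkkkfkljihl' has length L = 38.
Number of overlapping n-grams = L - n + 1
Substituting: 38 - 4 + 1 = 35

35


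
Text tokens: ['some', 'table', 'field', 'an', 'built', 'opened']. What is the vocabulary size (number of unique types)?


Listing all tokens and tracking unique types:
  Token 1: 'some' -> NEW (unique so far: 1)
  Token 2: 'table' -> NEW (unique so far: 2)
  Token 3: 'field' -> NEW (unique so far: 3)
  Token 4: 'an' -> NEW (unique so far: 4)
  Token 5: 'built' -> NEW (unique so far: 5)
  Token 6: 'opened' -> NEW (unique so far: 6)
Unique types: ('an', 'built', 'field', 'opened', 'some', 'table')
Vocabulary size: 6

6


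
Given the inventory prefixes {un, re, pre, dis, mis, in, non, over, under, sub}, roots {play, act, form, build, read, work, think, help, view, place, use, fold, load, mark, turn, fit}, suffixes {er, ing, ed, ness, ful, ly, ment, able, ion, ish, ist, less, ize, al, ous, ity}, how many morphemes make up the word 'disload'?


Segmenting 'disload' against the inventory:
  'dis' -> prefix (morpheme 1)
  'load' -> root (morpheme 2)
Total morphemes: 2

2


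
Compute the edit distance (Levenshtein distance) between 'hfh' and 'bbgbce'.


Building DP table for s1='hfh' (len 3) and s2='bbgbce' (len 6):
       b  b  g  b  c  e
    0  1  2  3  4  5  6
  h 1  1  2  3  4  5  6
  f 2  2  2  3  4  5  6
  h 3  3  3  3  4  5  6
Edit distance = dp[3][6] = 6

6


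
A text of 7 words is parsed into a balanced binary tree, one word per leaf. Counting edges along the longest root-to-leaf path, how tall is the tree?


In a balanced binary tree with n leaves the deepest leaf is ceil(log2(n)) edges below the root.
log2(7) = 2.8074
ceil(2.8074) = 3
height (edges) = 3

3


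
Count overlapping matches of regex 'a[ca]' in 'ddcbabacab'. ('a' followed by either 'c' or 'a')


Pattern: a[ca] means 'a' followed by either 'c' or 'a'.
Scanning 'ddcbabacab' position-by-position:
  Pos 0: window 'dd' -> no
  Pos 1: window 'dc' -> no
  Pos 2: window 'cb' -> no
  Pos 3: window 'ba' -> no
  Pos 4: window 'ab' -> no
  Pos 5: window 'ba' -> no
  Pos 6: window 'ac' -> MATCH
  Pos 7: window 'ca' -> no
  Pos 8: window 'ab' -> no
  Pos 9: window 'b' -> no
Total matches: 1

1


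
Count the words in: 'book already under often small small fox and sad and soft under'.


Counting words by splitting on spaces:
  Word 1: 'book'
  Word 2: 'already'
  Word 3: 'under'
  Word 4: 'often'
  Word 5: 'small'
  Word 6: 'small'
  Word 7: 'fox'
  Word 8: 'and'
  Word 9: 'sad'
  Word 10: 'and'
  Word 11: 'soft'
  Word 12: 'under'
Total words: 12

12


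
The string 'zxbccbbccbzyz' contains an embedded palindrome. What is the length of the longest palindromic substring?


Scanning 'zxbccbbccbzyz' for palindromic substrings.
Substring at positions 2-9: 'bccbbccb'.
Check: reverse('bccbbccb') = 'bccbbccb' -> palindrome confirmed.
Neighbouring characters ('x' / 'z') break symmetry, so it cannot extend further.
No longer palindromic substring exists; longest length = 8

8


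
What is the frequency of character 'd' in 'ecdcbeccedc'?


Scanning 'ecdcbeccedc' for 'd':
  Position 2: 'd' -> MATCH (count: 1)
  Position 9: 'd' -> MATCH (count: 2)
Total occurrences of 'd': 2

2


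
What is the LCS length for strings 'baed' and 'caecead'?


DP table for LCS of 'baed' and 'caecead':
       c  a  e  c  e  a  d
    0  0  0  0  0  0  0  0
  b 0  0  0  0  0  0  0  0
  a 0  0  1  1  1  1  1  1
  e 0  0  1  2  2  2  2  2
  d 0  0  1  2  2  2  2  3
LCS: 'aed'
LCS length = 3

3


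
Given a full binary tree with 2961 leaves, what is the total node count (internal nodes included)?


Leaf nodes (terminals): 2961
Internal nodes = n - 1 = 2961 - 1 = 2960
Total = leaves + internal = 2961 + 2960 = 5921

5921


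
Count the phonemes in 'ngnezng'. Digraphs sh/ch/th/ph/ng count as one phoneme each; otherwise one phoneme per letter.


Parsing 'ngnezng' greedily, digraphs first:
  'ng' -> digraph (1 consonant phoneme) (phonemes so far: 1)
  'n' -> consonant phoneme (phonemes so far: 2)
  'e' -> vowel phoneme (phonemes so far: 3)
  'z' -> consonant phoneme (phonemes so far: 4)
  'ng' -> digraph (1 consonant phoneme) (phonemes so far: 5)
Total phonemes: 5

5


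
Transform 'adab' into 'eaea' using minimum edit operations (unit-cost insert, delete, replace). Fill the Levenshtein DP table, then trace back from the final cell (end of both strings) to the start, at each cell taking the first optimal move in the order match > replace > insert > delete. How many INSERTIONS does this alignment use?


Edit distance = 3. Backtracking from cell (4, 4) with preference match > replace > insert > delete,
then listing the resulting alignment 'adab' -> 'eaea' left to right:
  Step 1: insert 'e' [insertion #1]
  Step 2: keep 'a'
  Step 3: replace d->e
  Step 4: keep 'a'
  Step 5: delete 'b'
Total insertions: 1

1


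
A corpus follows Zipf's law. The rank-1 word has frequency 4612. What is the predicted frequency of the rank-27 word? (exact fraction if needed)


Zipf's law: freq(rank) = f1 / rank
f1 = 4612, rank = 27
freq = 4612 / 27
GCD(4612, 27) = 1
Simplified: 4612/27

4612/27


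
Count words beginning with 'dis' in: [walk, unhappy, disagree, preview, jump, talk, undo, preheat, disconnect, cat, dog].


Checking each word for prefix 'dis':
  'walk' -> no (count: 0)
  'unhappy' -> no (count: 0)
  'disagree' -> YES, starts with 'dis' (count: 1)
  'preview' -> no (count: 1)
  'jump' -> no (count: 1)
  'talk' -> no (count: 1)
  'undo' -> no (count: 1)
  'preheat' -> no (count: 1)
  'disconnect' -> YES, starts with 'dis' (count: 2)
  'cat' -> no (count: 2)
  'dog' -> no (count: 2)
Total with prefix 'dis': 2

2


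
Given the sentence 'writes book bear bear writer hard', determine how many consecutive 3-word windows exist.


Word trigrams from [6] words:
  Trigram 1: (writes book bear)
  Trigram 2: (book bear bear)
  Trigram 3: (bear bear writer)
  Trigram 4: (bear writer hard)
Total word trigrams: 6 - 2 = 4

4


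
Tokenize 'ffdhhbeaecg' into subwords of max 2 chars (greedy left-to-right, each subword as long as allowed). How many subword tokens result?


'ffdhhbeaecg' has 11 characters.
Chunking with max size 2:
  Chunk 1: 'ff' (positions 0-1)
  Chunk 2: 'dh' (positions 2-3)
  Chunk 3: 'hb' (positions 4-5)
  Chunk 4: 'ea' (positions 6-7)
  Chunk 5: 'ec' (positions 8-9)
  Chunk 6: 'g' (positions 10-10)
Total chunks: ceil(11 / 2) = 6

6


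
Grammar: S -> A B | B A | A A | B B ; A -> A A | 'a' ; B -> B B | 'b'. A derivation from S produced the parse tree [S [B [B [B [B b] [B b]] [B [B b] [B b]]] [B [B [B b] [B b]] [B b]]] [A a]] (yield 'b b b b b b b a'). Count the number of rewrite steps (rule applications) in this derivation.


Every bracketed nonterminal node [X ...] in the tree is produced by exactly one rule application.
Reading the tree off as a leftmost derivation:
  Step 1: S  =>  B A   (applied S -> B A)
  Step 2: B A  =>  B B A   (applied B -> B B)
  Step 3: B B A  =>  B B B A   (applied B -> B B)
  Step 4: B B B A  =>  B B B B A   (applied B -> B B)
  Step 5: B B B B A  =>  b B B B A   (applied B -> b)
  Step 6: b B B B A  =>  b b B B A   (applied B -> b)
  Step 7: b b B B A  =>  b b B B B A   (applied B -> B B)
  Step 8: b b B B B A  =>  b b b B B A   (applied B -> b)
  Step 9: b b b B B A  =>  b b b b B A   (applied B -> b)
  Step 10: b b b b B A  =>  b b b b B B A   (applied B -> B B)
  Step 11: b b b b B B A  =>  b b b b B B B A   (applied B -> B B)
  Step 12: b b b b B B B A  =>  b b b b b B B A   (applied B -> b)
  Step 13: b b b b b B B A  =>  b b b b b b B A   (applied B -> b)
  Step 14: b b b b b b B A  =>  b b b b b b b A   (applied B -> b)
  Step 15: b b b b b b b A  =>  b b b b b b b a   (applied A -> a)
Final yield: b b b b b b b a
Total rewrite steps: 15

15


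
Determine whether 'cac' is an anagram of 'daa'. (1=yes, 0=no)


Sort characters of 'cac': 'acc'
Sort characters of 'daa': 'aad'
Sorted forms differ -> they are NOT anagrams
Result: 0

0


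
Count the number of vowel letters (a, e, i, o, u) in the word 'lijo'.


Scanning each character of 'lijo':
  Position 1: 'l' -> consonant (running count: 0)
  Position 2: 'i' -> vowel (running count: 1)
  Position 3: 'j' -> consonant (running count: 1)
  Position 4: 'o' -> vowel (running count: 2)
Total vowels: 2

2


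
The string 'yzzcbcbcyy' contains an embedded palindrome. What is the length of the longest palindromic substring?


Scanning 'yzzcbcbcyy' for palindromic substrings.
Substring at positions 3-7: 'cbcbc'.
Check: reverse('cbcbc') = 'cbcbc' -> palindrome confirmed.
Neighbouring characters ('z' / 'y') break symmetry, so it cannot extend further.
No longer palindromic substring exists; longest length = 5

5


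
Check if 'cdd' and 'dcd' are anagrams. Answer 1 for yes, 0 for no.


Sort characters of 'cdd': 'cdd'
Sort characters of 'dcd': 'cdd'
Sorted forms match -> they ARE anagrams
Result: 1

1


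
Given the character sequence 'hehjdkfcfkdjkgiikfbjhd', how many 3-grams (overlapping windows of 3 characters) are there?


String 'hehjdkfcfkdjkgiikfbjhd' has length L = 22.
Number of overlapping n-grams = L - n + 1
Substituting: 22 - 3 + 1 = 20

20


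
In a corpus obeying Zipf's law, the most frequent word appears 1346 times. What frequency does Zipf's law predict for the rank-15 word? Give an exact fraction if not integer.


Zipf's law: freq(rank) = f1 / rank
f1 = 1346, rank = 15
freq = 1346 / 15
GCD(1346, 15) = 1
Simplified: 1346/15

1346/15


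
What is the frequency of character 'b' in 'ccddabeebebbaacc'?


Scanning 'ccddabeebebbaacc' for 'b':
  Position 5: 'b' -> MATCH (count: 1)
  Position 8: 'b' -> MATCH (count: 2)
  Position 10: 'b' -> MATCH (count: 3)
  Position 11: 'b' -> MATCH (count: 4)
Total occurrences of 'b': 4

4


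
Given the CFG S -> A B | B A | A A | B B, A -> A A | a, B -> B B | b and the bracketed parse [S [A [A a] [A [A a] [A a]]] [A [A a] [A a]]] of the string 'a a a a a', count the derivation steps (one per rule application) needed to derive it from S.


Every bracketed nonterminal node [X ...] in the tree is produced by exactly one rule application.
Reading the tree off as a leftmost derivation:
  Step 1: S  =>  A A   (applied S -> A A)
  Step 2: A A  =>  A A A   (applied A -> A A)
  Step 3: A A A  =>  a A A   (applied A -> a)
  Step 4: a A A  =>  a A A A   (applied A -> A A)
  Step 5: a A A A  =>  a a A A   (applied A -> a)
  Step 6: a a A A  =>  a a a A   (applied A -> a)
  Step 7: a a a A  =>  a a a A A   (applied A -> A A)
  Step 8: a a a A A  =>  a a a a A   (applied A -> a)
  Step 9: a a a a A  =>  a a a a a   (applied A -> a)
Final yield: a a a a a
Total rewrite steps: 9

9


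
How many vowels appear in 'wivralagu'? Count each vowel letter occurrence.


Scanning each character of 'wivralagu':
  Position 1: 'w' -> consonant (running count: 0)
  Position 2: 'i' -> vowel (running count: 1)
  Position 3: 'v' -> consonant (running count: 1)
  Position 4: 'r' -> consonant (running count: 1)
  Position 5: 'a' -> vowel (running count: 2)
  Position 6: 'l' -> consonant (running count: 2)
  Position 7: 'a' -> vowel (running count: 3)
  Position 8: 'g' -> consonant (running count: 3)
  Position 9: 'u' -> vowel (running count: 4)
Total vowels: 4

4


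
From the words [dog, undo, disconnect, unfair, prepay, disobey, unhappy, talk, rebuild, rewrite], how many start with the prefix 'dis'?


Checking each word for prefix 'dis':
  'dog' -> no (count: 0)
  'undo' -> no (count: 0)
  'disconnect' -> YES, starts with 'dis' (count: 1)
  'unfair' -> no (count: 1)
  'prepay' -> no (count: 1)
  'disobey' -> YES, starts with 'dis' (count: 2)
  'unhappy' -> no (count: 2)
  'talk' -> no (count: 2)
  'rebuild' -> no (count: 2)
  'rewrite' -> no (count: 2)
Total with prefix 'dis': 2

2


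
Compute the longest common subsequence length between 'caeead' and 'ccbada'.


DP table for LCS of 'caeead' and 'ccbada':
       c  c  b  a  d  a
    0  0  0  0  0  0  0
  c 0  1  1  1  1  1  1
  a 0  1  1  1  2  2  2
  e 0  1  1  1  2  2  2
  e 0  1  1  1  2  2  2
  a 0  1  1  1  2  2  3
  d 0  1  1  1  2  3  3
LCS: 'caa'
LCS length = 3

3


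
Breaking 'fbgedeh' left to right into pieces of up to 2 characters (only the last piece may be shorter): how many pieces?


'fbgedeh' has 7 characters.
Chunking with max size 2:
  Chunk 1: 'fb' (positions 0-1)
  Chunk 2: 'ge' (positions 2-3)
  Chunk 3: 'de' (positions 4-5)
  Chunk 4: 'h' (positions 6-6)
Total chunks: ceil(7 / 2) = 4

4


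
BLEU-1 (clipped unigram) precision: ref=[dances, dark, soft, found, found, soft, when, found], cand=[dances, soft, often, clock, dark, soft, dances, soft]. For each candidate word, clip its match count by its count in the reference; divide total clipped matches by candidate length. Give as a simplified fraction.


Reference word counts: {'dances': 1, 'dark': 1, 'found': 3, 'soft': 2, 'when': 1}
Checking each candidate word (with clipping):
  'dances' -> in reference (ref count 1, used 1/1) -> match (matches: 1)
  'soft' -> in reference (ref count 2, used 1/2) -> match (matches: 2)
  'often' -> not in reference -> no match (matches: 2)
  'clock' -> not in reference -> no match (matches: 2)
  'dark' -> in reference (ref count 1, used 1/1) -> match (matches: 3)
  'soft' -> in reference (ref count 2, used 2/2) -> match (matches: 4)
  'dances' -> ref count 1 already used up (1/1) -> clipped, no match (matches: 4)
  'soft' -> ref count 2 already used up (2/2) -> clipped, no match (matches: 4)
Clipped matches: 4, Candidate length: 8
Precision = 4/8 = 1/2

1/2


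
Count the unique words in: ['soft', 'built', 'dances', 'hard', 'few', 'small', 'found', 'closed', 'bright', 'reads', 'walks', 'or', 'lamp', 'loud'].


Listing all tokens and tracking unique types:
  Token 1: 'soft' -> NEW (unique so far: 1)
  Token 2: 'built' -> NEW (unique so far: 2)
  Token 3: 'dances' -> NEW (unique so far: 3)
  Token 4: 'hard' -> NEW (unique so far: 4)
  Token 5: 'few' -> NEW (unique so far: 5)
  Token 6: 'small' -> NEW (unique so far: 6)
  Token 7: 'found' -> NEW (unique so far: 7)
  Token 8: 'closed' -> NEW (unique so far: 8)
  Token 9: 'bright' -> NEW (unique so far: 9)
  Token 10: 'reads' -> NEW (unique so far: 10)
  Token 11: 'walks' -> NEW (unique so far: 11)
  Token 12: 'or' -> NEW (unique so far: 12)
  Token 13: 'lamp' -> NEW (unique so far: 13)
  Token 14: 'loud' -> NEW (unique so far: 14)
Unique types: ('bright', 'built', 'closed', 'dances', 'few', 'found', 'hard', 'lamp', 'loud', 'or', 'reads', 'small', 'soft', 'walks')
Vocabulary size: 14

14


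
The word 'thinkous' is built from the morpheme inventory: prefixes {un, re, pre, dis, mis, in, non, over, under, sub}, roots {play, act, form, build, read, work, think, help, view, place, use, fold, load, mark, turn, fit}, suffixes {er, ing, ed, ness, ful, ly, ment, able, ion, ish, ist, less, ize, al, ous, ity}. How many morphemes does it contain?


Segmenting 'thinkous' against the inventory:
  'think' -> root (morpheme 1)
  'ous' -> suffix (morpheme 2)
Total morphemes: 2

2


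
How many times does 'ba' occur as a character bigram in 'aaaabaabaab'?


Scanning 'aaaabaabaab' for bigram 'ba':
  Position 0: 'aa' -> no
  Position 1: 'aa' -> no
  Position 2: 'aa' -> no
  Position 3: 'ab' -> no
  Position 4: 'ba' -> MATCH
  Position 5: 'aa' -> no
  Position 6: 'ab' -> no
  Position 7: 'ba' -> MATCH
  Position 8: 'aa' -> no
  Position 9: 'ab' -> no
Total matches: 2

2


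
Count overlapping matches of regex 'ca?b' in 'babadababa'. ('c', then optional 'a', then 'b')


Pattern: ca?b means 'c', then optional 'a', then 'b'.
Scanning 'babadababa' position-by-position:
  Pos 0: window 'bab' -> no
  Pos 1: window 'aba' -> no
  Pos 2: window 'bad' -> no
  Pos 3: window 'ada' -> no
  Pos 4: window 'dab' -> no
  Pos 5: window 'aba' -> no
  Pos 6: window 'bab' -> no
  Pos 7: window 'aba' -> no
  Pos 8: window 'ba' -> no
  Pos 9: window 'a' -> no
Total matches: 0

0


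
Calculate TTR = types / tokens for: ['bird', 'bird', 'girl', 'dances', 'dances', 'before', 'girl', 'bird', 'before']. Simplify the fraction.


Tokens: 9
Unique types: ('before', 'bird', 'dances', 'girl') = 4
TTR = 4/9
Already in lowest terms.

4/9
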